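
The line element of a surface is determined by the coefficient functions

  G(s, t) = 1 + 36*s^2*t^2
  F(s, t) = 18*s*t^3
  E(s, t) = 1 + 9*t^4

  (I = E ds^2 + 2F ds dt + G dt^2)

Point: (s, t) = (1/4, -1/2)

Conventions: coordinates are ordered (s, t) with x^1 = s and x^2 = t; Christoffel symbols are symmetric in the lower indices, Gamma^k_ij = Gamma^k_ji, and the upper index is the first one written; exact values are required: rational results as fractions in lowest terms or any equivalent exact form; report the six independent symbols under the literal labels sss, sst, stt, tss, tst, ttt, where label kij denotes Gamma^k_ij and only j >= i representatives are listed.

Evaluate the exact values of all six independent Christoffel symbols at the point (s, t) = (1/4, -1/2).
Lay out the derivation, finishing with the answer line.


E = 25/16, F = -9/16, G = 25/16 at the point
E_s = 0, E_t = -9/2, F_s = -9/4, F_t = 27/8, G_s = 9/2, G_t = -9/4
EG - F^2 = 17/8;  g^inv = (8/17) * [[25/16, 9/16], [9/16, 25/16]]
first-kind symbols [ij,l] = (1/2)(d_i g_jl + d_j g_il - d_l g_ij): [ss,s] = E_s/2 = 0, [ss,t] = F_s - E_t/2 = 0, [st,s] = E_t/2 = -9/4, [st,t] = G_s/2 = 9/4, [tt,s] = F_t - G_s/2 = 9/8, [tt,t] = G_t/2 = -9/8
Gamma^s_ij = (G*[ij,s] - F*[ij,t])/(EG - F^2), Gamma^t_ij = (E*[ij,t] - F*[ij,s])/(EG - F^2)

Answer: Gamma_sss = 0, Gamma_sst = -18/17, Gamma_stt = 9/17, Gamma_tss = 0, Gamma_tst = 18/17, Gamma_ttt = -9/17


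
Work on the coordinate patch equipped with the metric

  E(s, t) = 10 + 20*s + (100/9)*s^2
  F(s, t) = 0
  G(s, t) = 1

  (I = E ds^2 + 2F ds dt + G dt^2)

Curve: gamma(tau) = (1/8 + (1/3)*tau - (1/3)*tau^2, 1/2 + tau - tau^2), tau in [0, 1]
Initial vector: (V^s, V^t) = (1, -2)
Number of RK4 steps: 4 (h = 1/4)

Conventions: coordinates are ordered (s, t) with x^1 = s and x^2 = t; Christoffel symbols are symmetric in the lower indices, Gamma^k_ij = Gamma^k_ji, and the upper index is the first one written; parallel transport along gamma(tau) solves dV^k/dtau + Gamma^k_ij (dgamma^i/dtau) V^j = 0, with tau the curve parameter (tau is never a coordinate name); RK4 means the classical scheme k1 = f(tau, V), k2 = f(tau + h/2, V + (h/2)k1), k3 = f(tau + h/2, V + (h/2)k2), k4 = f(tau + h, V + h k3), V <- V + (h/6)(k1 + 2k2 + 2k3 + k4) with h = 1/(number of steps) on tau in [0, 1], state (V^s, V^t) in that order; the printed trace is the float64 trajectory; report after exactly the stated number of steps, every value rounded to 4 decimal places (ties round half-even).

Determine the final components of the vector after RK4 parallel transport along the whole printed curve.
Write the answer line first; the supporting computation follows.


Answer: V^s = 1.0000, V^t = -2.0000

gamma'(tau) = (1/3 - (2/3)*tau, 1 - 2*tau); f(tau, V)^k = -Gamma^k_ij(gamma(tau)) gamma'^i(tau) V^j; h = 1/4; intermediate values shown to 6 dp
curve data and Christoffel symbols at the stage parameters:
  tau = 0.000000: gamma = (0.125000, 0.500000), gamma' = (0.333333, 1.000000); Gamma_sss = 0.898630, Gamma_sst = 0.000000, Gamma_stt = 0.000000, Gamma_tss = 0.000000, Gamma_tst = 0.000000, Gamma_ttt = 0.000000
  tau = 0.125000: gamma = (0.161458, 0.609375), gamma' = (0.250000, 0.750000); Gamma_sss = 0.872412, Gamma_sst = 0.000000, Gamma_stt = 0.000000, Gamma_tss = 0.000000, Gamma_tst = 0.000000, Gamma_ttt = 0.000000
  tau = 0.250000: gamma = (0.187500, 0.687500), gamma' = (0.166667, 0.500000); Gamma_sss = 0.854512, Gamma_sst = 0.000000, Gamma_stt = 0.000000, Gamma_tss = 0.000000, Gamma_tst = 0.000000, Gamma_ttt = 0.000000
  tau = 0.375000: gamma = (0.203125, 0.734375), gamma' = (0.083333, 0.250000); Gamma_sss = 0.844087, Gamma_sst = 0.000000, Gamma_stt = 0.000000, Gamma_tss = 0.000000, Gamma_tst = 0.000000, Gamma_ttt = 0.000000
  tau = 0.500000: gamma = (0.208333, 0.750000), gamma' = (0.000000, 0.000000); Gamma_sss = 0.840664, Gamma_sst = 0.000000, Gamma_stt = 0.000000, Gamma_tss = 0.000000, Gamma_tst = 0.000000, Gamma_ttt = 0.000000
  tau = 0.625000: gamma = (0.203125, 0.734375), gamma' = (-0.083333, -0.250000); Gamma_sss = 0.844087, Gamma_sst = 0.000000, Gamma_stt = 0.000000, Gamma_tss = 0.000000, Gamma_tst = 0.000000, Gamma_ttt = 0.000000
  tau = 0.750000: gamma = (0.187500, 0.687500), gamma' = (-0.166667, -0.500000); Gamma_sss = 0.854512, Gamma_sst = 0.000000, Gamma_stt = 0.000000, Gamma_tss = 0.000000, Gamma_tst = 0.000000, Gamma_ttt = 0.000000
  tau = 0.875000: gamma = (0.161458, 0.609375), gamma' = (-0.250000, -0.750000); Gamma_sss = 0.872412, Gamma_sst = 0.000000, Gamma_stt = 0.000000, Gamma_tss = 0.000000, Gamma_tst = 0.000000, Gamma_ttt = 0.000000
  tau = 1.000000: gamma = (0.125000, 0.500000), gamma' = (-0.333333, -1.000000); Gamma_sss = 0.898630, Gamma_sst = 0.000000, Gamma_stt = 0.000000, Gamma_tss = 0.000000, Gamma_tst = 0.000000, Gamma_ttt = 0.000000
step 0: V^s = 1.0000, V^t = -2.0000
step 1: k1 = (-0.299543, 0.000000), k2 = (-0.209937, 0.000000), k3 = (-0.212380, 0.000000), k4 = (-0.134857, 0.000000); V <- V + (h/6)(k1 + 2k2 + 2k3 + k4): V^s = 0.9467, V^t = -2.0000
step 2: k1 = (-0.134829, 0.000000), k2 = (-0.065406, 0.000000), k3 = (-0.066017, 0.000000), k4 = (0.000000, 0.000000); V <- V + (h/6)(k1 + 2k2 + 2k3 + k4): V^s = 0.9301, V^t = -2.0000
step 3: k1 = (0.000000, 0.000000), k2 = (0.065426, 0.000000), k3 = (0.066002, 0.000000), k4 = (0.134819, 0.000000); V <- V + (h/6)(k1 + 2k2 + 2k3 + k4): V^s = 0.9467, V^t = -2.0000
step 4: k1 = (0.134829, 0.000000), k2 = (0.210155, 0.000000), k3 = (0.212209, 0.000000), k4 = (0.299471, 0.000000); V <- V + (h/6)(k1 + 2k2 + 2k3 + k4): V^s = 1.0000, V^t = -2.0000


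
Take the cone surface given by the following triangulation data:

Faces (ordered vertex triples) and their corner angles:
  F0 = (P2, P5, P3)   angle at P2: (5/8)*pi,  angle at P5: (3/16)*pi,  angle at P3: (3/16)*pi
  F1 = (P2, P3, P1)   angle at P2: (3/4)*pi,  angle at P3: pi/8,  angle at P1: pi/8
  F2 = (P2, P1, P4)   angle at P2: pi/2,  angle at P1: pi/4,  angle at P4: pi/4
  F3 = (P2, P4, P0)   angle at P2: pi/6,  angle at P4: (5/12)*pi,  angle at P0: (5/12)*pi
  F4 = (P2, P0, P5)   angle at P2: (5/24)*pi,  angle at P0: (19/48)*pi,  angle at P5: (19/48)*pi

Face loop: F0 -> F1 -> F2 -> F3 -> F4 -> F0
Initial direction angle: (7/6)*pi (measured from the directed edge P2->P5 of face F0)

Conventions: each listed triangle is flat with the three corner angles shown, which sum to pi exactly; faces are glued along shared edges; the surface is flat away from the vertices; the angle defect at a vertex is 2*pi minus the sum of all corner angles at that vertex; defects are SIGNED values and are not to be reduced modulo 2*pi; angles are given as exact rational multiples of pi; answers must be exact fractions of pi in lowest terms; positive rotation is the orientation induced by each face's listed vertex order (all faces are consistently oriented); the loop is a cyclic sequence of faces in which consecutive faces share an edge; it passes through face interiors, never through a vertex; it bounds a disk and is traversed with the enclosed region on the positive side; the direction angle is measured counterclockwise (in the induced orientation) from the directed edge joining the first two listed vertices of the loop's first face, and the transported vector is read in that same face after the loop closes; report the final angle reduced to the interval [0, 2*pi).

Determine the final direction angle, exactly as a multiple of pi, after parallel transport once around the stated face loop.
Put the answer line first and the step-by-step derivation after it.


Answer: final direction angle = (11/12)*pi

enclosed vertex P2: corner angles sum to (9/4)*pi, defect = 2*pi - (9/4)*pi = -pi/4
final direction = starting direction + enclosed defect total, reduced mod 2*pi (induced orientation)
final angle = (7/6)*pi - pi/4 = (11/12)*pi (mod 2*pi)


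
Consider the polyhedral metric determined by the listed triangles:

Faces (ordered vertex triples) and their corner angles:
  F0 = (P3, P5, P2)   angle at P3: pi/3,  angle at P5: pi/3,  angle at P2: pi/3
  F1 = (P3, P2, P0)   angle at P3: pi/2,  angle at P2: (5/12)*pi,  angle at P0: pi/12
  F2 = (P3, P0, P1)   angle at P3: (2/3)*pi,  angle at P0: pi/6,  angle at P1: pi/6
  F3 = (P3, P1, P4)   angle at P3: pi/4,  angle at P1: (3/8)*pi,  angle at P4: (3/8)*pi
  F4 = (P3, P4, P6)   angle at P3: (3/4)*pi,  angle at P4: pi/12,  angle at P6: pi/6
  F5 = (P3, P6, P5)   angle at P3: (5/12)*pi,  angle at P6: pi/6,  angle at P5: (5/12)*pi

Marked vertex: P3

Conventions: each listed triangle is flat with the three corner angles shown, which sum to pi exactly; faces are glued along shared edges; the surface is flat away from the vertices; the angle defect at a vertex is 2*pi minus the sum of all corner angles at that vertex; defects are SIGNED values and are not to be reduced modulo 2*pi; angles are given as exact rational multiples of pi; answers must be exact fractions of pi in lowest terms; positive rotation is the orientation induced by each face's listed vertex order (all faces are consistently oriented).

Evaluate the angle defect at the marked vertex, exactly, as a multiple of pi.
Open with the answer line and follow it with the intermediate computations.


Answer: defect(P3) = (-11/12)*pi

Sum of corner angles at P3: (35/12)*pi
defect = 2*pi - (35/12)*pi


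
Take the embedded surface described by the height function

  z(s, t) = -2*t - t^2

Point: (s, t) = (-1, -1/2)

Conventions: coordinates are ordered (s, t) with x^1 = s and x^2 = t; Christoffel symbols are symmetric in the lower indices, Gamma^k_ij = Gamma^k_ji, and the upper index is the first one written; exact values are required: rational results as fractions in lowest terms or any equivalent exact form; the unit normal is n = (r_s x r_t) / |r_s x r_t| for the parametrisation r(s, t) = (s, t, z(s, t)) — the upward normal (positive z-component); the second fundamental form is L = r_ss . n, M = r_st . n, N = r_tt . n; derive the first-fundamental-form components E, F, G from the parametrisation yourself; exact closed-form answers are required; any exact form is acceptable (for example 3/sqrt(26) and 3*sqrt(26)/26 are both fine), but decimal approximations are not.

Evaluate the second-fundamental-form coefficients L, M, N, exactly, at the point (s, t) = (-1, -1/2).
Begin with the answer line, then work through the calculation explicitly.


Answer: L = 0, M = 0, N = -sqrt(2)

z_s = 0, z_t = -1, z_ss = 0, z_st = 0, z_tt = -2
E = 1, F = 0, G = 2; answer radicand W^2 = 2
unnormalised second-form numerators: l = 0, m = 0, n = -2; L = l/sqrt(2), and similarly M = m/sqrt(W^2), N = n/sqrt(W^2)


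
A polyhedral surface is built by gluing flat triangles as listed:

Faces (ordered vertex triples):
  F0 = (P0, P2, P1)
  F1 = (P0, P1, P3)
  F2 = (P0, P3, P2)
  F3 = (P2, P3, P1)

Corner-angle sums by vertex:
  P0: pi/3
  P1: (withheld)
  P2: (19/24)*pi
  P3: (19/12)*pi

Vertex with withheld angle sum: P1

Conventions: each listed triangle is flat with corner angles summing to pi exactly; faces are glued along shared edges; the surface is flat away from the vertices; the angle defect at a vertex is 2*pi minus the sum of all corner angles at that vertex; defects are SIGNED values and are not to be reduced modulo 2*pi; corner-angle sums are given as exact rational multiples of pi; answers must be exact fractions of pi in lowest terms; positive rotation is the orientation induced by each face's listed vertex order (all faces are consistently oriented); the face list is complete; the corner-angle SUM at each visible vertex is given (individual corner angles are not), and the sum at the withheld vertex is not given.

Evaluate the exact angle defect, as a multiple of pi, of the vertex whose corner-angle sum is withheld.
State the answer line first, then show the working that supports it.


Answer: defect(P1) = (17/24)*pi

V = 4, E = 6, F = 4; chi = V - E + F = 2
Gauss-Bonnet: total defect = 2*pi*chi = 4*pi; visible defects sum to (79/24)*pi


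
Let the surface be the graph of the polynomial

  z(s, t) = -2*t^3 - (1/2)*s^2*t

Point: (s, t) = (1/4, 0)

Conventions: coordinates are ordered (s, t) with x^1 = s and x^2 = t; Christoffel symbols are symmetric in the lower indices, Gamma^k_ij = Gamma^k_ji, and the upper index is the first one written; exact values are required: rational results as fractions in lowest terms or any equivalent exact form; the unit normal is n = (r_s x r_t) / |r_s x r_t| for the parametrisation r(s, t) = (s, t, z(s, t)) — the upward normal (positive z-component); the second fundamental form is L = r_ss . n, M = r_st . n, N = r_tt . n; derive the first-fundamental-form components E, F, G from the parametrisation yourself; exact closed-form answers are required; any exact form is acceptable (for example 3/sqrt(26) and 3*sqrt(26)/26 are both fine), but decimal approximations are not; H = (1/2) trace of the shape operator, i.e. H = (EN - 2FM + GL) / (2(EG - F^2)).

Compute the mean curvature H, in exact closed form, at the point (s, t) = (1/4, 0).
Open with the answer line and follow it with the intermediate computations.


Answer: H = 0

z_s = 0, z_t = -1/32, z_ss = 0, z_st = -1/4, z_tt = 0
E = 1, F = 0, G = 1025/1024; answer radicand W^2 = 1025/1024
unnormalised second-form numerators: l = 0, m = -1/4, n = 0; L = l/sqrt(1025/1024), and similarly M = m/sqrt(W^2), N = n/sqrt(W^2)
H = (E*n - 2*F*m + G*l) / (2*(EG - F^2)*sqrt(W^2)); E*n - 2*F*m + G*l = 0, EG - F^2 = 1025/1024, so H = (0)/sqrt(1025/1024)


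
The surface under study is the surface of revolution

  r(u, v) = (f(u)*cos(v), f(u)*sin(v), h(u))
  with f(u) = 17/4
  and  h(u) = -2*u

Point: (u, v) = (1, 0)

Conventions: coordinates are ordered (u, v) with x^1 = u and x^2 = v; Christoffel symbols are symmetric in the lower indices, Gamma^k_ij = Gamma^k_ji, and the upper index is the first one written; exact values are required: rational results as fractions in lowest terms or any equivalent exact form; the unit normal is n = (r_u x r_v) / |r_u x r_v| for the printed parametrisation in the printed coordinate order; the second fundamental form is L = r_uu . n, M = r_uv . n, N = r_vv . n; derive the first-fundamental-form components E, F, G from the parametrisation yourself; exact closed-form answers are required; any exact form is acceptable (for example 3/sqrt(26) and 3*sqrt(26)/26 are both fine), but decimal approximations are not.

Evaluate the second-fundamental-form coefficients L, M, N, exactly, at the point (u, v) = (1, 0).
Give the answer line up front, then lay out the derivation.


Answer: L = 0, M = 0, N = -17/4

f = 17/4, f' = 0, f'' = 0, h' = -2, h'' = 0
E = 4, F = 0, G = 289/16; answer radicand W^2 = 4
unnormalised second-form numerators: l = 0, m = 0, n = -17/2; L = l/sqrt(4), and similarly M = m/sqrt(W^2), N = n/sqrt(W^2)


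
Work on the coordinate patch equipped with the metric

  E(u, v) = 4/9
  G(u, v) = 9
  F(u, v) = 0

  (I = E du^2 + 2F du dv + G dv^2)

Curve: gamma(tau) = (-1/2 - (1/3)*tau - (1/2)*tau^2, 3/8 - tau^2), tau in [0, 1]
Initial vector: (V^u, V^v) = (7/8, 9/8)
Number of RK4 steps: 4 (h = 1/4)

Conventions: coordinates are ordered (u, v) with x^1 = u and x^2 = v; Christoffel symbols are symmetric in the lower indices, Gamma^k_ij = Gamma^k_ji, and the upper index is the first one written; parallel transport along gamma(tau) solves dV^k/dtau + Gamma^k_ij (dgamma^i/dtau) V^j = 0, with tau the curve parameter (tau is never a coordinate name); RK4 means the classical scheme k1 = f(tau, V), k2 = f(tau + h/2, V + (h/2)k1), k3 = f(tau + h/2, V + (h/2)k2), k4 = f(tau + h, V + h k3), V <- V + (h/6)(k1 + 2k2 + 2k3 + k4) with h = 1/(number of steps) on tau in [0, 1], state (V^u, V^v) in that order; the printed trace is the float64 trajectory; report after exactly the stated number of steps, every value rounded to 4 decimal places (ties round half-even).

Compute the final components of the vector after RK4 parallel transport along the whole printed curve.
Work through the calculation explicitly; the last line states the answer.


gamma'(tau) = (-1/3 - tau, -2*tau); f(tau, V)^k = -Gamma^k_ij(gamma(tau)) gamma'^i(tau) V^j; h = 1/4; intermediate values shown to 6 dp
curve data and Christoffel symbols at the stage parameters:
  tau = 0.000000: gamma = (-0.500000, 0.375000), gamma' = (-0.333333, 0.000000); Gamma_uuu = 0.000000, Gamma_uuv = 0.000000, Gamma_uvv = 0.000000, Gamma_vuu = 0.000000, Gamma_vuv = 0.000000, Gamma_vvv = 0.000000
  tau = 0.125000: gamma = (-0.549479, 0.359375), gamma' = (-0.458333, -0.250000); Gamma_uuu = 0.000000, Gamma_uuv = 0.000000, Gamma_uvv = 0.000000, Gamma_vuu = 0.000000, Gamma_vuv = 0.000000, Gamma_vvv = 0.000000
  tau = 0.250000: gamma = (-0.614583, 0.312500), gamma' = (-0.583333, -0.500000); Gamma_uuu = 0.000000, Gamma_uuv = 0.000000, Gamma_uvv = 0.000000, Gamma_vuu = 0.000000, Gamma_vuv = 0.000000, Gamma_vvv = 0.000000
  tau = 0.375000: gamma = (-0.695312, 0.234375), gamma' = (-0.708333, -0.750000); Gamma_uuu = 0.000000, Gamma_uuv = 0.000000, Gamma_uvv = 0.000000, Gamma_vuu = 0.000000, Gamma_vuv = 0.000000, Gamma_vvv = 0.000000
  tau = 0.500000: gamma = (-0.791667, 0.125000), gamma' = (-0.833333, -1.000000); Gamma_uuu = 0.000000, Gamma_uuv = 0.000000, Gamma_uvv = 0.000000, Gamma_vuu = 0.000000, Gamma_vuv = 0.000000, Gamma_vvv = 0.000000
  tau = 0.625000: gamma = (-0.903646, -0.015625), gamma' = (-0.958333, -1.250000); Gamma_uuu = 0.000000, Gamma_uuv = 0.000000, Gamma_uvv = 0.000000, Gamma_vuu = 0.000000, Gamma_vuv = 0.000000, Gamma_vvv = 0.000000
  tau = 0.750000: gamma = (-1.031250, -0.187500), gamma' = (-1.083333, -1.500000); Gamma_uuu = 0.000000, Gamma_uuv = 0.000000, Gamma_uvv = 0.000000, Gamma_vuu = 0.000000, Gamma_vuv = 0.000000, Gamma_vvv = 0.000000
  tau = 0.875000: gamma = (-1.174479, -0.390625), gamma' = (-1.208333, -1.750000); Gamma_uuu = 0.000000, Gamma_uuv = 0.000000, Gamma_uvv = 0.000000, Gamma_vuu = 0.000000, Gamma_vuv = 0.000000, Gamma_vvv = 0.000000
  tau = 1.000000: gamma = (-1.333333, -0.625000), gamma' = (-1.333333, -2.000000); Gamma_uuu = 0.000000, Gamma_uuv = 0.000000, Gamma_uvv = 0.000000, Gamma_vuu = 0.000000, Gamma_vuv = 0.000000, Gamma_vvv = 0.000000
step 0: V^u = 0.8750, V^v = 1.1250
step 1: k1 = (0.000000, 0.000000), k2 = (0.000000, 0.000000), k3 = (0.000000, 0.000000), k4 = (0.000000, 0.000000); V <- V + (h/6)(k1 + 2k2 + 2k3 + k4): V^u = 0.8750, V^v = 1.1250
step 2: k1 = (0.000000, 0.000000), k2 = (0.000000, 0.000000), k3 = (0.000000, 0.000000), k4 = (0.000000, 0.000000); V <- V + (h/6)(k1 + 2k2 + 2k3 + k4): V^u = 0.8750, V^v = 1.1250
step 3: k1 = (0.000000, 0.000000), k2 = (0.000000, 0.000000), k3 = (0.000000, 0.000000), k4 = (0.000000, 0.000000); V <- V + (h/6)(k1 + 2k2 + 2k3 + k4): V^u = 0.8750, V^v = 1.1250
step 4: k1 = (0.000000, 0.000000), k2 = (0.000000, 0.000000), k3 = (0.000000, 0.000000), k4 = (0.000000, 0.000000); V <- V + (h/6)(k1 + 2k2 + 2k3 + k4): V^u = 0.8750, V^v = 1.1250

Answer: V^u = 0.8750, V^v = 1.1250


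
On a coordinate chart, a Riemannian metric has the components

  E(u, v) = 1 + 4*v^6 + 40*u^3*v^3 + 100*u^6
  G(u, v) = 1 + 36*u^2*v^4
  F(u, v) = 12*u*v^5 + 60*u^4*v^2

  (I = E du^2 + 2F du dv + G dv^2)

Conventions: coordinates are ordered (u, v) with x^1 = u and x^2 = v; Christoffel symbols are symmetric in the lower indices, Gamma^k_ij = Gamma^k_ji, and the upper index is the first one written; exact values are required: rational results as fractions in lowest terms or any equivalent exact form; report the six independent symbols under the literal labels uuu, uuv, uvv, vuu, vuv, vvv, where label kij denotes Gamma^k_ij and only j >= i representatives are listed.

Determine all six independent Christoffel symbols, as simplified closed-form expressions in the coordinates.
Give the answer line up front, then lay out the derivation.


Answer: Gamma_uuu = (300*u^5 + 60*u^2*v^3)/(100*u^6 + 40*u^3*v^3 + 36*u^2*v^4 + 4*v^6 + 1), Gamma_uuv = (60*u^3*v^2 + 12*v^5)/(100*u^6 + 40*u^3*v^3 + 36*u^2*v^4 + 4*v^6 + 1), Gamma_uvv = (120*u^4*v + 24*u*v^4)/(100*u^6 + 40*u^3*v^3 + 36*u^2*v^4 + 4*v^6 + 1), Gamma_vuu = 180*u^3*v^2/(100*u^6 + 40*u^3*v^3 + 36*u^2*v^4 + 4*v^6 + 1), Gamma_vuv = 36*u*v^4/(100*u^6 + 40*u^3*v^3 + 36*u^2*v^4 + 4*v^6 + 1), Gamma_vvv = 72*u^2*v^3/(100*u^6 + 40*u^3*v^3 + 36*u^2*v^4 + 4*v^6 + 1)

E = 1 + 4*v^6 + 40*u^3*v^3 + 100*u^6; F = 12*u*v^5 + 60*u^4*v^2; G = 1 + 36*u^2*v^4
Gamma^k_ij = (1/2) g^{kl} (d_i g_jl + d_j g_il - d_l g_ij), with g^inv = (1/(EG-F^2)) [[G, -F], [-F, E]]
first partials: E_u = 120*u^2*v^3 + 600*u^5, E_v = 24*v^5 + 120*u^3*v^2, F_u = 12*v^5 + 240*u^3*v^2, F_v = 60*u*v^4 + 120*u^4*v, G_u = 72*u*v^4, G_v = 144*u^2*v^3
D = EG - F^2 = 1 + 4*v^6 + 36*u^2*v^4 + 40*u^3*v^3 + 100*u^6
expanded: Gamma^u_uu = (G E_u - 2F F_u + F E_v)/(2D), Gamma^u_uv = (G E_v - F G_u)/(2D), Gamma^u_vv = (2G F_v - G G_u - F G_v)/(2D), Gamma^v_uu = (2E F_u - E E_v - F E_u)/(2D), Gamma^v_uv = (E G_u - F E_v)/(2D), Gamma^v_vv = (E G_v - 2F F_v + F G_u)/(2D); substitute and cancel common factors


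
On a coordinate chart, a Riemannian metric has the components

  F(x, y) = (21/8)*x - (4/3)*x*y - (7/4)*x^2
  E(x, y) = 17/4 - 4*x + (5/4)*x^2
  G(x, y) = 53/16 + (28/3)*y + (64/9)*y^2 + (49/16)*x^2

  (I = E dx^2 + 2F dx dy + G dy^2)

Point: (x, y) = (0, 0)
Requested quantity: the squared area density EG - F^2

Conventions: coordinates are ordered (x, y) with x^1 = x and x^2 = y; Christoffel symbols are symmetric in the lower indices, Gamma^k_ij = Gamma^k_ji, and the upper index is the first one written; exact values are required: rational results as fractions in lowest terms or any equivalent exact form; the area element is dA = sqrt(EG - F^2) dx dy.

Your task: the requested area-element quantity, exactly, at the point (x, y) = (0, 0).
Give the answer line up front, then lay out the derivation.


Answer: EG - F^2 = 901/64

E = 17/4, F = 0, G = 53/16; EG - F^2 = 901/64


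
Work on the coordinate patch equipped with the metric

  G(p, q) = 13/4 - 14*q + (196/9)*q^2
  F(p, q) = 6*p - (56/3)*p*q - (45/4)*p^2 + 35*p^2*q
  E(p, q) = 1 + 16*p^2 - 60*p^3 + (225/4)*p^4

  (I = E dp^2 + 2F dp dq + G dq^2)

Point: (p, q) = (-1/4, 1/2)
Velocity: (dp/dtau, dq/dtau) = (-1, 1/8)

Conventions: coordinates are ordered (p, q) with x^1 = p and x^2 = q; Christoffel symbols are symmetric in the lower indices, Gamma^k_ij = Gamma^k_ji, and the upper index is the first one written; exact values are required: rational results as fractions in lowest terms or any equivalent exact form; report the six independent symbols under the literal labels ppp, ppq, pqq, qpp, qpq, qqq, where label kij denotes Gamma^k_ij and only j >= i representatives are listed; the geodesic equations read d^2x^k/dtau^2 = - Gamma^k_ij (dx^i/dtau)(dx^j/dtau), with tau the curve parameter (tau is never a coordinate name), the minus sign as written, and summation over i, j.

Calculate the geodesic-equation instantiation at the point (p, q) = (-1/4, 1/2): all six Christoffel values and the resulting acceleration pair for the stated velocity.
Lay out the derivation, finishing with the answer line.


E = 3233/1024, F = 235/192, G = 61/36 at the point
E_p = -1457/64, E_q = 0, F_p = -155/24, F_q = 329/48, G_p = 0, G_q = 70/9
EG - F^2 = 35497/9216;  g^inv = (9216/35497) * [[61/36, -235/192], [-235/192, 3233/1024]]
first-kind symbols [ij,l] = (1/2)(d_i g_jl + d_j g_il - d_l g_ij): [pp,p] = E_p/2 = -1457/128, [pp,q] = F_p - E_q/2 = -155/24, [pq,p] = E_q/2 = 0, [pq,q] = G_p/2 = 0, [qq,p] = F_q - G_p/2 = 329/48, [qq,q] = G_q/2 = 35/9
Gamma^p_ij = (G*[ij,p] - F*[ij,q])/(EG - F^2), Gamma^q_ij = (E*[ij,q] - F*[ij,p])/(EG - F^2)
Gamma_ppp = -104904/35497, Gamma_ppq = 0, Gamma_pqq = 9024/5071, Gamma_qpp = -59520/35497, Gamma_qpq = 0, Gamma_qqq = 5120/5071
d^2p/dtau^2 = -(Gamma_ppp*(-1)^2 + 2*Gamma_ppq*(-1)*(1/8) + Gamma_pqq*(1/8)^2) = 9447/3227
d^2q/dtau^2 = -(Gamma_qpp*(-1)^2 + 2*Gamma_qpq*(-1)*(1/8) + Gamma_qqq*(1/8)^2) = 5360/3227

Answer: Gamma_ppp = -104904/35497, Gamma_ppq = 0, Gamma_pqq = 9024/5071, Gamma_qpp = -59520/35497, Gamma_qpq = 0, Gamma_qqq = 5120/5071; accelerations (d^2p/dtau^2, d^2q/dtau^2) = (9447/3227, 5360/3227)


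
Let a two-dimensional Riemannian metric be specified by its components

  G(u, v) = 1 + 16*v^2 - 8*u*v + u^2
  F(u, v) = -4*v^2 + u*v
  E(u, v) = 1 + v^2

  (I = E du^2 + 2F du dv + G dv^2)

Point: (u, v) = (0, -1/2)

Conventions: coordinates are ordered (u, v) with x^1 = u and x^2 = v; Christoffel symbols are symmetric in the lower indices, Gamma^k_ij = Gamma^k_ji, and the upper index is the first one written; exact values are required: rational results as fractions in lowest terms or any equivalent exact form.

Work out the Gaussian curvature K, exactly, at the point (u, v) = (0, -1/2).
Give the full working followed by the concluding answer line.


E = 5/4, F = -1, G = 5, EG - F^2 = 21/4 at the point
E_u = 0, E_v = -1, F_u = -1/2, F_v = 4, G_u = 4, G_v = -16
E_vv = 2, F_uv = 1, G_uu = 2
Using the Brioschi determinant formula for K from the metric derivatives:
M1 = [[-E_vv/2 + F_uv - G_uu/2, E_u/2, F_u - E_v/2], [F_v - G_u/2, E, F], [G_v/2, F, G]] = [[-1, 0, 0], [2, 5/4, -1], [-8, -1, 5]]; det M1 = -21/4
M2 = [[0, E_v/2, G_u/2], [E_v/2, E, F], [G_u/2, F, G]] = [[0, -1/2, 2], [-1/2, 5/4, -1], [2, -1, 5]]; det M2 = -17/4
det M1 - det M2 = -1; K = -1 / (21/4)^2 = -16/441

Answer: K = -16/441


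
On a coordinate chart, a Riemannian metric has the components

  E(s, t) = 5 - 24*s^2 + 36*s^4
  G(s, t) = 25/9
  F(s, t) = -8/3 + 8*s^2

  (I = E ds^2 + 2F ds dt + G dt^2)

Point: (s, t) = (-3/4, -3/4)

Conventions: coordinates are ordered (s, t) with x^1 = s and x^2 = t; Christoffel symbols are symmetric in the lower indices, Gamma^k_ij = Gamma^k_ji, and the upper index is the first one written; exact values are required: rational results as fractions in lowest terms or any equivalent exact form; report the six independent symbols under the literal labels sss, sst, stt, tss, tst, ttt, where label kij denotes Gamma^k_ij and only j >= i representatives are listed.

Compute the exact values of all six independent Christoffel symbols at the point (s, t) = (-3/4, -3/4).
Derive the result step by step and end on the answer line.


E = 185/64, F = 11/6, G = 25/9 at the point
E_s = -99/4, E_t = 0, F_s = -12, F_t = 0, G_s = 0, G_t = 0
EG - F^2 = 2689/576;  g^inv = (576/2689) * [[25/9, -11/6], [-11/6, 185/64]]
first-kind symbols [ij,l] = (1/2)(d_i g_jl + d_j g_il - d_l g_ij): [ss,s] = E_s/2 = -99/8, [ss,t] = F_s - E_t/2 = -12, [st,s] = E_t/2 = 0, [st,t] = G_s/2 = 0, [tt,s] = F_t - G_s/2 = 0, [tt,t] = G_t/2 = 0
Gamma^s_ij = (G*[ij,s] - F*[ij,t])/(EG - F^2), Gamma^t_ij = (E*[ij,t] - F*[ij,s])/(EG - F^2)

Answer: Gamma_sss = -7128/2689, Gamma_sst = 0, Gamma_stt = 0, Gamma_tss = -6912/2689, Gamma_tst = 0, Gamma_ttt = 0


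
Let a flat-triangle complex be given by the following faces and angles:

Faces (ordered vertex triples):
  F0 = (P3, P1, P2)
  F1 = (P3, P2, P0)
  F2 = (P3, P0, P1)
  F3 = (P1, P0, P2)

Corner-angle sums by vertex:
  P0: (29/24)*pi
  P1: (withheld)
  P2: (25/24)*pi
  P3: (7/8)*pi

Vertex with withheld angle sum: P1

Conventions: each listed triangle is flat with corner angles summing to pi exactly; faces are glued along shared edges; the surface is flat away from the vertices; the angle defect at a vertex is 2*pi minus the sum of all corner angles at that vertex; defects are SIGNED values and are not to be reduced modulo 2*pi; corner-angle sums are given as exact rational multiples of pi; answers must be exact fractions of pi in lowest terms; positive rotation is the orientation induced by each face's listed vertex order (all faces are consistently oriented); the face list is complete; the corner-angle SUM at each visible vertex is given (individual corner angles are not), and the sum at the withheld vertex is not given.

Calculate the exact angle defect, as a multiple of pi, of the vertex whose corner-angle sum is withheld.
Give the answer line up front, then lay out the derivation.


Answer: defect(P1) = (9/8)*pi

V = 4, E = 6, F = 4; chi = V - E + F = 2
Gauss-Bonnet: total defect = 2*pi*chi = 4*pi; visible defects sum to (23/8)*pi


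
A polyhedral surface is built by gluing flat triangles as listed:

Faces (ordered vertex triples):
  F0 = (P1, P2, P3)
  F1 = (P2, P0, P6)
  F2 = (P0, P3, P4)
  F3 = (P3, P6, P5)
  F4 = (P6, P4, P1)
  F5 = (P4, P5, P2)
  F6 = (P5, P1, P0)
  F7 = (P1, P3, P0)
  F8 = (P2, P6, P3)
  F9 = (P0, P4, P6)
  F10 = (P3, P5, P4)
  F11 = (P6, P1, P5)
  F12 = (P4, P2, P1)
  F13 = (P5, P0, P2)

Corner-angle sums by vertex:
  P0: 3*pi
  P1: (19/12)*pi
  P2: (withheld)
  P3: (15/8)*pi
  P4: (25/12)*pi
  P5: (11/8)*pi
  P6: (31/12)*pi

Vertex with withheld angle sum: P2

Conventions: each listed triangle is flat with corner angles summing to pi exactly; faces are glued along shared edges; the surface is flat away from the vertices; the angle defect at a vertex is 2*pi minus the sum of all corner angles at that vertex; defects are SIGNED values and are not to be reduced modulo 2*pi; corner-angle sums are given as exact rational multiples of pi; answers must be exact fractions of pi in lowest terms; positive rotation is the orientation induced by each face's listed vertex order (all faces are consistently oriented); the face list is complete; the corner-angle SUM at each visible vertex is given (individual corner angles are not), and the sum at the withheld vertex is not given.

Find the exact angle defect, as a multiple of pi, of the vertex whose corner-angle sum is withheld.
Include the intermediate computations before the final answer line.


V = 7, E = 21, F = 14; chi = V - E + F = 0
Gauss-Bonnet: total defect = 2*pi*chi = 0; visible defects sum to -pi/2

Answer: defect(P2) = pi/2


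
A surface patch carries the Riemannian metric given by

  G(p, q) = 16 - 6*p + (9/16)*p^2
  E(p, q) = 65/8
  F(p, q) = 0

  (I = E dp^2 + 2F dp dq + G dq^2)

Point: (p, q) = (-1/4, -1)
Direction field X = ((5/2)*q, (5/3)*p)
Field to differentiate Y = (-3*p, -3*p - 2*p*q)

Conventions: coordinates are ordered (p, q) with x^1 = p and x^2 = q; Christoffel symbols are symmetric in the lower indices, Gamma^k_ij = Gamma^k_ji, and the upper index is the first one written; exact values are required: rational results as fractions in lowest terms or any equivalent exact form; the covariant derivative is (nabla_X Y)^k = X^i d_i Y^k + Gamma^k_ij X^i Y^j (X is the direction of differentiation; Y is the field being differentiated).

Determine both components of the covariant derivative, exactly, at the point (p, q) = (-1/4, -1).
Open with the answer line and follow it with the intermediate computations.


Answer: (nabla_X Y)^p = 12413/1664, (nabla_X Y)^q = 3955/1608

E = 65/8, F = 0, G = 4489/256 at the point
E_p = 0, E_q = 0, F_p = 0, F_q = 0, G_p = -201/32, G_q = 0
EG - F^2 = 291785/2048;  g^inv = (2048/291785) * [[4489/256, 0], [0, 65/8]]
first-kind symbols [ij,l] = (1/2)(d_i g_jl + d_j g_il - d_l g_ij): [pp,p] = E_p/2 = 0, [pp,q] = F_p - E_q/2 = 0, [pq,p] = E_q/2 = 0, [pq,q] = G_p/2 = -201/64, [qq,p] = F_q - G_p/2 = 201/64, [qq,q] = G_q/2 = 0
Gamma^p_ij = (G*[ij,p] - F*[ij,q])/(EG - F^2), Gamma^q_ij = (E*[ij,q] - F*[ij,p])/(EG - F^2)
Gamma_ppp = 0, Gamma_ppq = 0, Gamma_pqq = 201/520, Gamma_qpp = 0, Gamma_qpq = -12/67, Gamma_qqq = 0
X = (-5/2, -5/12), Y = (3/4, 1/4) at the point


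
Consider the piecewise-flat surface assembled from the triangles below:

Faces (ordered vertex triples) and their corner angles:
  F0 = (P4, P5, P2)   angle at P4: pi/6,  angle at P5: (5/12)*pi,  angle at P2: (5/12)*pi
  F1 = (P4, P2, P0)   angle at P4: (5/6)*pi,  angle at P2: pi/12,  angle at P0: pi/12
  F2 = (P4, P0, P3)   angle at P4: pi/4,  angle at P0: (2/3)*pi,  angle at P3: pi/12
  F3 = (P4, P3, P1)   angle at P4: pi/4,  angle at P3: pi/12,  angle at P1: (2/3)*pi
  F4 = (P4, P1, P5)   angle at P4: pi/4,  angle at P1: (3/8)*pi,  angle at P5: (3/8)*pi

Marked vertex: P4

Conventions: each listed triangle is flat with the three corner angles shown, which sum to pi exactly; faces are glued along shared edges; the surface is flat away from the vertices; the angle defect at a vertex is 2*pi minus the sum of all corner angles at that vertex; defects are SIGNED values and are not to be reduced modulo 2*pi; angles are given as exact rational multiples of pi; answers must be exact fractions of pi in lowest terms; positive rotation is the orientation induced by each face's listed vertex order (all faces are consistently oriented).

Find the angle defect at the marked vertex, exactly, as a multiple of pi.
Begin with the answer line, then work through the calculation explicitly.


Answer: defect(P4) = pi/4

Sum of corner angles at P4: (7/4)*pi
defect = 2*pi - (7/4)*pi


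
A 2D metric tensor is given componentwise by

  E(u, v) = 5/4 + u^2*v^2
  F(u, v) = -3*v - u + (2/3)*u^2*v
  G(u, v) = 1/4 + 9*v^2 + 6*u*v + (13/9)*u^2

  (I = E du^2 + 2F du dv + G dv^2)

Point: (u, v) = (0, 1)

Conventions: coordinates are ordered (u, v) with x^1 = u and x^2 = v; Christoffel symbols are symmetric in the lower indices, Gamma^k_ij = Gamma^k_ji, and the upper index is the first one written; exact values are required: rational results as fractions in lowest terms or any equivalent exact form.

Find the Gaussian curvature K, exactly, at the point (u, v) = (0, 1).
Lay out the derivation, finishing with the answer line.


E = 5/4, F = -3, G = 37/4, EG - F^2 = 41/16 at the point
E_u = 0, E_v = 0, F_u = -1, F_v = -3, G_u = 6, G_v = 18
E_vv = 0, F_uv = 0, G_uu = 26/9
Evaluate Brioschi's two determinant matrices M1, M2 and divide by (EG - F^2)^2.
M1 = [[-E_vv/2 + F_uv - G_uu/2, E_u/2, F_u - E_v/2], [F_v - G_u/2, E, F], [G_v/2, F, G]] = [[-13/9, 0, -1], [-6, 5/4, -3], [9, -3, 37/4]]; det M1 = -1505/144
M2 = [[0, E_v/2, G_u/2], [E_v/2, E, F], [G_u/2, F, G]] = [[0, 0, 3], [0, 5/4, -3], [3, -3, 37/4]]; det M2 = -45/4
det M1 - det M2 = 115/144; K = 115/144 / (41/16)^2 = 1840/15129

Answer: K = 1840/15129


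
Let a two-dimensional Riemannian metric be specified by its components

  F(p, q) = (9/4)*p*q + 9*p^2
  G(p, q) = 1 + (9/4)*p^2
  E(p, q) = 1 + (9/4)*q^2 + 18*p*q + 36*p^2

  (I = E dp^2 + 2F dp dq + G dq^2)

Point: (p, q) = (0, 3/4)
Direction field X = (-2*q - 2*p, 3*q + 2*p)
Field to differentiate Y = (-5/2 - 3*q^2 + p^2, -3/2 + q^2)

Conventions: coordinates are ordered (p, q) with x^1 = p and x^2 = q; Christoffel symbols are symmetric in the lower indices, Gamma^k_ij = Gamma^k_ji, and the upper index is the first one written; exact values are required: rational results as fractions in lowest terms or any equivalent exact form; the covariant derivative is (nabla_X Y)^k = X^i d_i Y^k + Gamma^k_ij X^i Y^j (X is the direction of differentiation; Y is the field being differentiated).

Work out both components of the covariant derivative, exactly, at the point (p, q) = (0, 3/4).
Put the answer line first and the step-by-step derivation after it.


Answer: (nabla_X Y)^p = 1215/464, (nabla_X Y)^q = 27/8

E = 145/64, F = 0, G = 1 at the point
E_p = 27/2, E_q = 27/8, F_p = 27/16, F_q = 0, G_p = 0, G_q = 0
EG - F^2 = 145/64;  g^inv = (64/145) * [[1, 0], [0, 145/64]]
first-kind symbols [ij,l] = (1/2)(d_i g_jl + d_j g_il - d_l g_ij): [pp,p] = E_p/2 = 27/4, [pp,q] = F_p - E_q/2 = 0, [pq,p] = E_q/2 = 27/16, [pq,q] = G_p/2 = 0, [qq,p] = F_q - G_p/2 = 0, [qq,q] = G_q/2 = 0
Gamma^p_ij = (G*[ij,p] - F*[ij,q])/(EG - F^2), Gamma^q_ij = (E*[ij,q] - F*[ij,p])/(EG - F^2)
Gamma_ppp = 432/145, Gamma_ppq = 108/145, Gamma_pqq = 0, Gamma_qpp = 0, Gamma_qpq = 0, Gamma_qqq = 0
X = (-3/2, 9/4), Y = (-67/16, -15/16) at the point


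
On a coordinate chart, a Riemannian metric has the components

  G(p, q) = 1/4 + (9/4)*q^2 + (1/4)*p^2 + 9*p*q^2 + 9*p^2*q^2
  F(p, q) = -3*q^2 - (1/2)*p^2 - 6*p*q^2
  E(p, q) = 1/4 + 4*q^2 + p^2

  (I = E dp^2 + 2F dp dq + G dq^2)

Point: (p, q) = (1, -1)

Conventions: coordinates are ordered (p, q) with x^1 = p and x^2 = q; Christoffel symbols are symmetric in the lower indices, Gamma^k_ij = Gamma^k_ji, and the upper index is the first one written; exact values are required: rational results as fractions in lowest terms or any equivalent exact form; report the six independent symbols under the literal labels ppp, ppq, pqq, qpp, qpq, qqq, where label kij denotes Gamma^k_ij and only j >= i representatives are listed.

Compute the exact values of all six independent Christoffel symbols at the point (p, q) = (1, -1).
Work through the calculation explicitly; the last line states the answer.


E = 21/4, F = -19/2, G = 83/4 at the point
E_p = 2, E_q = -8, F_p = -7, F_q = 18, G_p = 55/2, G_q = -81/2
EG - F^2 = 299/16;  g^inv = (16/299) * [[83/4, 19/2], [19/2, 21/4]]
first-kind symbols [ij,l] = (1/2)(d_i g_jl + d_j g_il - d_l g_ij): [pp,p] = E_p/2 = 1, [pp,q] = F_p - E_q/2 = -3, [pq,p] = E_q/2 = -4, [pq,q] = G_p/2 = 55/4, [qq,p] = F_q - G_p/2 = 17/4, [qq,q] = G_q/2 = -81/4
Gamma^p_ij = (G*[ij,p] - F*[ij,q])/(EG - F^2), Gamma^q_ij = (E*[ij,q] - F*[ij,p])/(EG - F^2)

Answer: Gamma_ppp = -124/299, Gamma_ppq = 762/299, Gamma_pqq = -1667/299, Gamma_qpp = -100/299, Gamma_qpq = 547/299, Gamma_qqq = -1055/299


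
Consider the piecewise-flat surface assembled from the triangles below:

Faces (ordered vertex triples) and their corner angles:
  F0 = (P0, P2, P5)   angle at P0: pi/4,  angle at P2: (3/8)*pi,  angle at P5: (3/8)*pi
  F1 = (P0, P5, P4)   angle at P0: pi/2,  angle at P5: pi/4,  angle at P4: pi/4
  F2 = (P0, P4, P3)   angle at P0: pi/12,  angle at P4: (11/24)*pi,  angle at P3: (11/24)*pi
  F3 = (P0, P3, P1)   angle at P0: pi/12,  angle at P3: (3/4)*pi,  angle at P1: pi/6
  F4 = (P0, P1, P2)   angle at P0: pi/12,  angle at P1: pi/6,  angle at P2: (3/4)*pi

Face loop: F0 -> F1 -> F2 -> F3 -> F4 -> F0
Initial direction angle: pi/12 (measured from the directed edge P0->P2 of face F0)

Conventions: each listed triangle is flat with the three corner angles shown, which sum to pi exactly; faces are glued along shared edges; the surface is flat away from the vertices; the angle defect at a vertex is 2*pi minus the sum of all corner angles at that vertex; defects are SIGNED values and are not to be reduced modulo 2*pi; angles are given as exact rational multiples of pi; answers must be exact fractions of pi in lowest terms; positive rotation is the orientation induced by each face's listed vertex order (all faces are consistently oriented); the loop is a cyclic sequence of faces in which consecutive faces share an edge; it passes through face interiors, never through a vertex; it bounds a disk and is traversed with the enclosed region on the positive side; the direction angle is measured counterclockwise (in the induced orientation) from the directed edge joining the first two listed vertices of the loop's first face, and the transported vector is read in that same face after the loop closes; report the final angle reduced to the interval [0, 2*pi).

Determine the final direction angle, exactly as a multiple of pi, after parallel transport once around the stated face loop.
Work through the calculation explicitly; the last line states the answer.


enclosed vertex P0: corner angles sum to pi, defect = 2*pi - pi = pi
final direction = starting direction + enclosed defect total, reduced mod 2*pi (induced orientation)
final angle = pi/12 + pi = (13/12)*pi (mod 2*pi)

Answer: final direction angle = (13/12)*pi


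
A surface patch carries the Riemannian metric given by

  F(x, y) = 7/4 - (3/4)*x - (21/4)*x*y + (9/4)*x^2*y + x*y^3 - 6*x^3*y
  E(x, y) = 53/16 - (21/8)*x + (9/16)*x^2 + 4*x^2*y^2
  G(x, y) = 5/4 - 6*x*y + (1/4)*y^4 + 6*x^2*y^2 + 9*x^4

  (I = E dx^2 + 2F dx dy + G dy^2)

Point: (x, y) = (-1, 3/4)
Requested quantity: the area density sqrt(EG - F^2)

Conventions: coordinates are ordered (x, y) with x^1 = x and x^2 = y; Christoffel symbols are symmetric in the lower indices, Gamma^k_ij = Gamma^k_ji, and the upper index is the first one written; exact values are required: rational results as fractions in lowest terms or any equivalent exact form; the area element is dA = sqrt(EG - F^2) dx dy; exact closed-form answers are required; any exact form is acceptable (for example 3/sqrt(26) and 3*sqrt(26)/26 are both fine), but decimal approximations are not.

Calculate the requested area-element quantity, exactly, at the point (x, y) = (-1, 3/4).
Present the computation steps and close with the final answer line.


E = 35/4, F = 781/64, G = 18641/1024; EG - F^2 = 21237/2048

Answer: sqrt(EG - F^2) = sqrt(42474)/64


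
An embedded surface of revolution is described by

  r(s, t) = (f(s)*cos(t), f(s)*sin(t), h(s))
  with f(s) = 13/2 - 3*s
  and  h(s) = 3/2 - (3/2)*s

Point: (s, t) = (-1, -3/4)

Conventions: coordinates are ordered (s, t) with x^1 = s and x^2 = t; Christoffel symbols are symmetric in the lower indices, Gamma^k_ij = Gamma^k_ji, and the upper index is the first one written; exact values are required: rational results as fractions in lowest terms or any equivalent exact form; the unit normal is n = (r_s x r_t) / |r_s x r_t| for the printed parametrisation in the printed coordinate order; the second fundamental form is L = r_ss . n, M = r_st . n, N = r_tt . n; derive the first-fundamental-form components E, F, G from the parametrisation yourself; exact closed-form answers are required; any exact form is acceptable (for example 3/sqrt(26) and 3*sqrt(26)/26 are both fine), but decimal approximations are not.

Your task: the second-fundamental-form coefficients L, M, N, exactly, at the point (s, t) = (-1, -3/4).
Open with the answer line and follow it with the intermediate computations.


Answer: L = 0, M = 0, N = -19*sqrt(5)/10

f = 19/2, f' = -3, f'' = 0, h' = -3/2, h'' = 0
E = 45/4, F = 0, G = 361/4; answer radicand W^2 = 45/4
unnormalised second-form numerators: l = 0, m = 0, n = -57/4; L = l/sqrt(45/4), and similarly M = m/sqrt(W^2), N = n/sqrt(W^2)
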